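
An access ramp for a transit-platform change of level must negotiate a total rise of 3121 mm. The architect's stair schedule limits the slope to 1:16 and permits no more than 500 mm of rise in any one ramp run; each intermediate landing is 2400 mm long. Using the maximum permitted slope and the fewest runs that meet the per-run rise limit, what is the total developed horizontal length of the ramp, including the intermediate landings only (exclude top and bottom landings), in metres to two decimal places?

3121 / 500 = 6.24, so 7 ramp runs are needed. That means 6 intermediate landings.
Horizontal run for 3121 mm of rise at 1:16 is 3121 × 16 = 49936 mm.
6 intermediate landings contribute 6 × 2400 = 14400 mm.
Developed length = 49936 + 14400 = 64336 mm.
= 64.34 m.

64.34 m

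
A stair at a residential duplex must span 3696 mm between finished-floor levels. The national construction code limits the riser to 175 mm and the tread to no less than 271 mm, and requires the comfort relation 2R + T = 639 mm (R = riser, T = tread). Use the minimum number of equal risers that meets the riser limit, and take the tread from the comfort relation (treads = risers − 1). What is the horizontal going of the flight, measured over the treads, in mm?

6363 mm

3696 / 175 = 21.120 → round up to 22 risers.
R = 3696 ÷ 22 = 168 mm.
T = 639 − 2·168 = 303 mm, which satisfies the 271 mm minimum.
Treads = 22 − 1 = 21; going = 21 × 303 = 6363 mm.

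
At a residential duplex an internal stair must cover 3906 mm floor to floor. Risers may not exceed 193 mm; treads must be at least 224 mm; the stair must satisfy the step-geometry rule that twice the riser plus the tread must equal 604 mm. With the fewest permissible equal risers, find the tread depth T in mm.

232 mm

3906 / 193 = 20.238 → round up to 21 risers.
Each riser is 3906/21 = 186 mm (≤ 193 mm).
T = 604 − 2·186 = 232 mm, which satisfies the 224 mm minimum.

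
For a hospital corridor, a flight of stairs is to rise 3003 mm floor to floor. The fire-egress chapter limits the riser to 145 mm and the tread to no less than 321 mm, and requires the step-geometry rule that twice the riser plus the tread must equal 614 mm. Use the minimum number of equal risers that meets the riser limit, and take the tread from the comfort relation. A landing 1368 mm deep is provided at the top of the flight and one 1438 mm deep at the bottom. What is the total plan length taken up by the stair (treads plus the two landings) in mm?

3003 / 145 = 20.71, so 21 risers are needed.
Each riser is 3003/21 = 143 mm (≤ 145 mm).
Tread T = 614 − 2 × 143 = 328 mm (≥ 321 mm).
Treads = 21 − 1 = 20; going = 20 × 328 = 6560 mm.
Enclosure = 6560 + 1368 + 1438 = 9366 mm.

9366 mm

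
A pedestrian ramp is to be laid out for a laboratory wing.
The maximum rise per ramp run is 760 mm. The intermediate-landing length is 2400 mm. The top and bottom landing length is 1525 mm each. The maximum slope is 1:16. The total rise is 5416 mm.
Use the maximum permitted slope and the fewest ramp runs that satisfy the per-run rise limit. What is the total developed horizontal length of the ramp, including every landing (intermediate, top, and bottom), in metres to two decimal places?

At most 760 each: 5416/760 = 7.13, giving 8 ramp runs. That means 7 intermediate landings.
Horizontal run for 5416 mm of rise at 1:16 is 5416 × 16 = 86656 mm.
7 intermediate landings contribute 7 × 2400 = 16800 mm.
Top and bottom landings: 2 × 1525 = 3050 mm.
Total = 86656 + 16800 + 3050 = 106506 mm.
= 106.51 m.

106.51 m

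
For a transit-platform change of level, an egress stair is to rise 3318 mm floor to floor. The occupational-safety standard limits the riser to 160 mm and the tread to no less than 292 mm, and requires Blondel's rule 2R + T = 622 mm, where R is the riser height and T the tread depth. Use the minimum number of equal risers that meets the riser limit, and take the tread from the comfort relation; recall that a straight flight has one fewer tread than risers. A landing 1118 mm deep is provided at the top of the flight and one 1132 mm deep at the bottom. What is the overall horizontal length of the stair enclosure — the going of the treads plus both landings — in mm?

8370 mm

3318 / 160 = 20.738 → round up to 21 risers.
R = 3318 ÷ 21 = 158 mm.
T = 622 − 2·158 = 306 mm, which satisfies the 292 mm minimum.
21 risers give 20 treads; going = 20 × 306 = 6120 mm.
Add landings: 6120 + 1118 + 1132 = 8370 mm.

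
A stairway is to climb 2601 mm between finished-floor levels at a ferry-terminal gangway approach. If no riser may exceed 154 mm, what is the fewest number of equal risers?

2601 / 154 = 16.89, so 17 risers are needed.

17 risers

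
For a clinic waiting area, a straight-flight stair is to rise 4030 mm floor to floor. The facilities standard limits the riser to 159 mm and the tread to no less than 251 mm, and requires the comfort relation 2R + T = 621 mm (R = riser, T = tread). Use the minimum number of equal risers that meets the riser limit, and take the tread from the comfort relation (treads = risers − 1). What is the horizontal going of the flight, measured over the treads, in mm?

4030 / 159 = 25.35, so 26 risers are needed.
Riser R = 4030 / 26 = 155 mm, within the 159 mm limit.
Tread T = 621 − 2 × 155 = 311 mm (≥ 251 mm).
Going = (26 − 1) × 311 = 7775 mm.

7775 mm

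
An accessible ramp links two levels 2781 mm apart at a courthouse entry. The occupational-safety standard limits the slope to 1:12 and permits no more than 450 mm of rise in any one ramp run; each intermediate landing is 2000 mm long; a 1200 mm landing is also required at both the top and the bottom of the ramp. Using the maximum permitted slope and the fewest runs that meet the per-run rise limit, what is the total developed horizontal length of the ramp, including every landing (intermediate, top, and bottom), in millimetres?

47772 mm

2781 / 450 = 6.18, so 7 ramp runs are needed. That means 6 intermediate landings.
Horizontal run for 2781 mm of rise at 1:12 is 2781 × 12 = 33372 mm.
Intermediate landings: 6 × 2000 = 12000 mm.
Top and bottom landings: 2 × 1200 = 2400 mm.
Total = 33372 + 12000 + 2400 = 47772 mm.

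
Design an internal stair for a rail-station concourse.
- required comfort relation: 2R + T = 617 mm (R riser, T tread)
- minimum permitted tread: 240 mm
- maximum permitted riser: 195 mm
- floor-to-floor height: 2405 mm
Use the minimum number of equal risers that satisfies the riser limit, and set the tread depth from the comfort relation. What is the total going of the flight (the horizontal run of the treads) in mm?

At most 195 each: 2405/195 = 12.33, giving 13 risers.
Riser R = 2405 / 13 = 185 mm, within the 195 mm limit.
T = 617 − 2·185 = 247 mm, which satisfies the 240 mm minimum.
13 risers give 12 treads; going = 12 × 247 = 2964 mm.

2964 mm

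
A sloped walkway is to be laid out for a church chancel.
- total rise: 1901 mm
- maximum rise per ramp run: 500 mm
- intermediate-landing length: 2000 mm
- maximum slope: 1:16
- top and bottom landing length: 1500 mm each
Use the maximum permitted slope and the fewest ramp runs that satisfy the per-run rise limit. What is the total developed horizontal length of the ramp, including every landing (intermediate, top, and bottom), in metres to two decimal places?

39.42 m

⌈1901/500⌉ = 4 ramp runs. That means 3 intermediate landings.
Ramp run (horizontal) at 1:16: 1901 × 16 = 30416 mm.
3 intermediate landings contribute 3 × 2000 = 6000 mm.
Top and bottom landings: 2 × 1500 = 3000 mm.
Total = 30416 + 6000 + 3000 = 39416 mm.
= 39.42 m.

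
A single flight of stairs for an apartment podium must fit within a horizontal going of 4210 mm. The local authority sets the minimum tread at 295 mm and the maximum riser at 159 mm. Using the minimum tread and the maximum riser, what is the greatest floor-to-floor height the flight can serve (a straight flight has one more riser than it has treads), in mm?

2385 mm

Treads that fit: ⌊4210 / 295⌋ = 14.
Risers = treads + 1 = 15.
Maximum height = 15 × 159 = 2385 mm.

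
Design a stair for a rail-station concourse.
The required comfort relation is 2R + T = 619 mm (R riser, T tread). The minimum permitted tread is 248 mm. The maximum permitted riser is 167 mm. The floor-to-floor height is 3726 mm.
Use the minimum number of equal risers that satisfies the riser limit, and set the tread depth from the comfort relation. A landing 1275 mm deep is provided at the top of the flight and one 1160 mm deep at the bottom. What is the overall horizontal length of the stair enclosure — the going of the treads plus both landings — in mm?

3726 / 167 = 22.311 → round up to 23 risers.
Each riser is 3726/23 = 162 mm (≤ 167 mm).
Tread T = 619 − 2 × 162 = 295 mm (≥ 248 mm).
Treads = 23 − 1 = 22; going = 22 × 295 = 6490 mm.
Add landings: 6490 + 1275 + 1160 = 8925 mm.

8925 mm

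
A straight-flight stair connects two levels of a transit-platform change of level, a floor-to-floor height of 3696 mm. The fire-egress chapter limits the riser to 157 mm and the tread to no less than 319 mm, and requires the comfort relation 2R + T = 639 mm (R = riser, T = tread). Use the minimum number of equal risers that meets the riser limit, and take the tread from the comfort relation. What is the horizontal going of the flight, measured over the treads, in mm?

3696 / 157 = 23.541 → round up to 24 risers.
Each riser is 3696/24 = 154 mm (≤ 157 mm).
T = 639 − 2·154 = 331 mm, which satisfies the 319 mm minimum.
Going = (24 − 1) × 331 = 7613 mm.

7613 mm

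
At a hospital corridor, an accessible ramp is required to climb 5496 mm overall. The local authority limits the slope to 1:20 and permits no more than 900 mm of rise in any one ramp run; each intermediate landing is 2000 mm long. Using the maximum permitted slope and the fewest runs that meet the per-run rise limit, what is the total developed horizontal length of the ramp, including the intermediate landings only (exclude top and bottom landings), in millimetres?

121920 mm

At most 900 each: 5496/900 = 6.11, giving 7 ramp runs. That means 6 intermediate landings.
Ramp run (horizontal) at 1:20: 5496 × 20 = 109920 mm.
Intermediate landings: 6 × 2000 = 12000 mm.
Developed length = 109920 + 12000 = 121920 mm.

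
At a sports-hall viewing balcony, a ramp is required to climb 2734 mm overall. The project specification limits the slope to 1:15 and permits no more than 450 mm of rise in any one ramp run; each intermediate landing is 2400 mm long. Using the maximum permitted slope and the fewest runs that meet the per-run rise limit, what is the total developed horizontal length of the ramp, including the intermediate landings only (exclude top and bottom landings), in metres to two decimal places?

55.41 m

At most 450 each: 2734/450 = 6.08, giving 7 ramp runs. That means 6 intermediate landings.
Horizontal run for 2734 mm of rise at 1:15 is 2734 × 15 = 41010 mm.
6 intermediate landings contribute 6 × 2400 = 14400 mm.
Total developed length = 41010 + 14400 = 55410 mm.
= 55.41 m.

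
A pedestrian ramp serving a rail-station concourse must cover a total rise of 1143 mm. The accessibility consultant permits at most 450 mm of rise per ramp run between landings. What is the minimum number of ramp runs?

1143 / 450 = 2.54, so 3 ramp runs are needed.

3 runs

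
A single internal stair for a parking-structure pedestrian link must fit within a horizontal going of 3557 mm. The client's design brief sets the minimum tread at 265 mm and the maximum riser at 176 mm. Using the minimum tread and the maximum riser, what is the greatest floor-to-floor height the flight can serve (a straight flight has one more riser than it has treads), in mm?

2464 mm

Treads that fit: ⌊3557 / 265⌋ = 13.
Risers = treads + 1 = 14.
Maximum height = 14 × 176 = 2464 mm.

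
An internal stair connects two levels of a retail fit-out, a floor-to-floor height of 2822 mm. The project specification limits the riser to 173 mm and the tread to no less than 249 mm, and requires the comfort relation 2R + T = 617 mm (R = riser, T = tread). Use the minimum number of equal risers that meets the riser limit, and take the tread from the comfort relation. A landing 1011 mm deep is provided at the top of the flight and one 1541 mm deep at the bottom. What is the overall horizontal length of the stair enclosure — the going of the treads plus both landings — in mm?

At most 173 each: 2822/173 = 16.31, giving 17 risers.
Each riser is 2822/17 = 166 mm (≤ 173 mm).
From 2R + T = 617: T = 617 − 332 = 285 mm.
Treads = 17 − 1 = 16; going = 16 × 285 = 4560 mm.
Enclosure = 4560 + 1011 + 1541 = 7112 mm.

7112 mm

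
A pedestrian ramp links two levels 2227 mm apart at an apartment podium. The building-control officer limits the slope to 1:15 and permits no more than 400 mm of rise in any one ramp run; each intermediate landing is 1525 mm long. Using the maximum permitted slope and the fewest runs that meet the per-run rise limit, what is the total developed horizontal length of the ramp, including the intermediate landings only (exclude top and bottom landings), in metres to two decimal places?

2227 / 400 = 5.57, so 6 ramp runs are needed. That means 5 intermediate landings.
Ramp run (horizontal) at 1:15: 2227 × 15 = 33405 mm.
5 intermediate landings contribute 5 × 1525 = 7625 mm.
Total developed length = 33405 + 7625 = 41030 mm.
= 41.03 m.

41.03 m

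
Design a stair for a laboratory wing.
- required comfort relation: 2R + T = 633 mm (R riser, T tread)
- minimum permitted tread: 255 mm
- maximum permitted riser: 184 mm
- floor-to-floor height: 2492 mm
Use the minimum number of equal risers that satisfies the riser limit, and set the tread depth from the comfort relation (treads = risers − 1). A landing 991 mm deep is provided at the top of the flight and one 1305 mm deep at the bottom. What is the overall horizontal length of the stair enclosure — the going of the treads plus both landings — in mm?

At most 184 each: 2492/184 = 13.54, giving 14 risers.
Riser R = 2492 / 14 = 178 mm, within the 184 mm limit.
Tread T = 633 − 2 × 178 = 277 mm (≥ 255 mm).
14 risers give 13 treads; going = 13 × 277 = 3601 mm.
Add landings: 3601 + 991 + 1305 = 5897 mm.

5897 mm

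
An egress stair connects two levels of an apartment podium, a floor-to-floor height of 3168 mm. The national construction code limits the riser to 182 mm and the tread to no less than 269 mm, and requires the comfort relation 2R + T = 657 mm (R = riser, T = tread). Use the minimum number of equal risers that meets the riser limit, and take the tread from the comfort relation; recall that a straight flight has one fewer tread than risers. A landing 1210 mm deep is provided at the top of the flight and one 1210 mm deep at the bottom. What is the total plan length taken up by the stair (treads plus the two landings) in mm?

3168 / 182 = 17.407 → round up to 18 risers.
Each riser is 3168/18 = 176 mm (≤ 182 mm).
Tread T = 657 − 2 × 176 = 305 mm (≥ 269 mm).
18 risers give 17 treads; going = 17 × 305 = 5185 mm.
Enclosure = 5185 + 1210 + 1210 = 7605 mm.

7605 mm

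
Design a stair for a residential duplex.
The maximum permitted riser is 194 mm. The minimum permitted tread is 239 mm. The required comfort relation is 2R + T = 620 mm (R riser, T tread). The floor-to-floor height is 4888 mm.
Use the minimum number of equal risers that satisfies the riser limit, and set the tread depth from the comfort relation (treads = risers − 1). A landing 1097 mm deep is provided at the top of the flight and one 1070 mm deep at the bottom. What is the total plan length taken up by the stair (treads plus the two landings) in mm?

⌈4888/194⌉ = 26 risers.
R = 4888 ÷ 26 = 188 mm.
From 2R + T = 620: T = 620 − 376 = 244 mm.
Treads = 26 − 1 = 25; going = 25 × 244 = 6100 mm.
Add landings: 6100 + 1097 + 1070 = 8267 mm.

8267 mm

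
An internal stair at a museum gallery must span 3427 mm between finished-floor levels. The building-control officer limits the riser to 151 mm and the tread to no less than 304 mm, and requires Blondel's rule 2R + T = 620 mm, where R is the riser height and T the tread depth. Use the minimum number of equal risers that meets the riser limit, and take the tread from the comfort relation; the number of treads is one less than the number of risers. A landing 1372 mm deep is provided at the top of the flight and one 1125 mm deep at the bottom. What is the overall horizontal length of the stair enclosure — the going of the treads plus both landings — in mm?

At most 151 each: 3427/151 = 22.70, giving 23 risers.
Each riser is 3427/23 = 149 mm (≤ 151 mm).
Tread T = 620 − 2 × 149 = 322 mm (≥ 304 mm).
23 risers give 22 treads; going = 22 × 322 = 7084 mm.
Enclosure = 7084 + 1372 + 1125 = 9581 mm.

9581 mm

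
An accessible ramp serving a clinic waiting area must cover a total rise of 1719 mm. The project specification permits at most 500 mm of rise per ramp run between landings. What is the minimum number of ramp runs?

4 runs

⌈1719/500⌉ = 4 ramp runs.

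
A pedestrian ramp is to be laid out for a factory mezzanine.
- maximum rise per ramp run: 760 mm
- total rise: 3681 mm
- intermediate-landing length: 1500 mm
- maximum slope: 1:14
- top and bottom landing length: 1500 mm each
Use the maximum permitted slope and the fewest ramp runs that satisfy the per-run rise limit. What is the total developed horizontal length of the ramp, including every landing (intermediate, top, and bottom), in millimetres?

3681 / 760 = 4.843 → round up to 5 ramp runs. That means 4 intermediate landings.
Horizontal run for 3681 mm of rise at 1:14 is 3681 × 14 = 51534 mm.
Intermediate landings: 4 × 1500 = 6000 mm.
Top and bottom landings: 2 × 1500 = 3000 mm.
Total = 51534 + 6000 + 3000 = 60534 mm.

60534 mm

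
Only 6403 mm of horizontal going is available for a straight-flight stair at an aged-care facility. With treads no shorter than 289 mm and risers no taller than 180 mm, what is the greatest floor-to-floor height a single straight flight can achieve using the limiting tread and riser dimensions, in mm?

Treads that fit: ⌊6403 / 289⌋ = 22.
Risers = treads + 1 = 23.
Maximum height = 23 × 180 = 4140 mm.

4140 mm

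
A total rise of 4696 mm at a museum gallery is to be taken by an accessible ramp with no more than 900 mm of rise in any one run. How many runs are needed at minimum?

4696 / 900 = 5.22, so 6 ramp runs are needed.

6 runs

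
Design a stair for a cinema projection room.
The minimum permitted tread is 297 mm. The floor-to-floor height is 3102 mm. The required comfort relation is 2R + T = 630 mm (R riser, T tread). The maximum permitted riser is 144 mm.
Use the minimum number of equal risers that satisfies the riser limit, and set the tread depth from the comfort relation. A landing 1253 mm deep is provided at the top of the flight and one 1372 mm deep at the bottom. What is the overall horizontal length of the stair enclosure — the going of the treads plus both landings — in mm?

3102 / 144 = 21.542 → round up to 22 risers.
Riser R = 3102 / 22 = 141 mm, within the 144 mm limit.
T = 630 − 2·141 = 348 mm, which satisfies the 297 mm minimum.
Treads = 22 − 1 = 21; going = 21 × 348 = 7308 mm.
Add landings: 7308 + 1253 + 1372 = 9933 mm.

9933 mm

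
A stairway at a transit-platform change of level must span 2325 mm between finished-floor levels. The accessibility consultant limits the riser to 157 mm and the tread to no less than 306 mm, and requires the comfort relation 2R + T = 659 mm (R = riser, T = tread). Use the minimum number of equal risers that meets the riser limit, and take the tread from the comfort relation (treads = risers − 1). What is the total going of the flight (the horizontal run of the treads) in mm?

4886 mm

⌈2325/157⌉ = 15 risers.
R = 2325 ÷ 15 = 155 mm.
From 2R + T = 659: T = 659 − 310 = 349 mm.
15 risers give 14 treads; going = 14 × 349 = 4886 mm.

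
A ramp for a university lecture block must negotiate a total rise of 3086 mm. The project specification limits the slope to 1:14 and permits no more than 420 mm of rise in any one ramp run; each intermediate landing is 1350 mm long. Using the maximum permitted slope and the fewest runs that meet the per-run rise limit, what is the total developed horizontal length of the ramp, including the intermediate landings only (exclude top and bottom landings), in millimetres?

52654 mm

3086 / 420 = 7.348 → round up to 8 ramp runs. That means 7 intermediate landings.
Ramp run (horizontal) at 1:14: 3086 × 14 = 43204 mm.
Intermediate landings: 7 × 1350 = 9450 mm.
Total developed length = 43204 + 9450 = 52654 mm.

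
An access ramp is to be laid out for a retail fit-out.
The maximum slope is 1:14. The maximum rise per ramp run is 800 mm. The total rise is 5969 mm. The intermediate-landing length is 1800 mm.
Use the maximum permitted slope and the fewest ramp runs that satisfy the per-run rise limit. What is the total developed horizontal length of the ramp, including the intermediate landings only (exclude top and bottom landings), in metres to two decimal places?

96.17 m

5969 / 800 = 7.461 → round up to 8 ramp runs. That means 7 intermediate landings.
Ramp run (horizontal) at 1:14: 5969 × 14 = 83566 mm.
Intermediate landings: 7 × 1800 = 12600 mm.
Developed length = 83566 + 12600 = 96166 mm.
= 96.17 m.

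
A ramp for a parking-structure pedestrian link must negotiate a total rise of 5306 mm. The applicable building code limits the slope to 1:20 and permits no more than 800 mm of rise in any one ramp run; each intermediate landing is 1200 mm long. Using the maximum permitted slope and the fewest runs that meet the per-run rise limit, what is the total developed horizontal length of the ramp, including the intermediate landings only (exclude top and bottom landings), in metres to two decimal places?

113.32 m

5306 / 800 = 6.633 → round up to 7 ramp runs. That means 6 intermediate landings.
Ramp run (horizontal) at 1:20: 5306 × 20 = 106120 mm.
6 intermediate landings contribute 6 × 1200 = 7200 mm.
Developed length = 106120 + 7200 = 113320 mm.
= 113.32 m.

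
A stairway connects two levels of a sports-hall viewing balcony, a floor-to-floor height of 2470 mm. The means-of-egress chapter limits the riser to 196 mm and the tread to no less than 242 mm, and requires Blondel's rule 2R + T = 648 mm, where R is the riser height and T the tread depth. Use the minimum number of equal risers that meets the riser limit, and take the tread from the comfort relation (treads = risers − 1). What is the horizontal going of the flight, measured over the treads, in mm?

3216 mm

2470 / 196 = 12.602 → round up to 13 risers.
Riser R = 2470 / 13 = 190 mm, within the 196 mm limit.
Tread T = 648 − 2 × 190 = 268 mm (≥ 242 mm).
13 risers give 12 treads; going = 12 × 268 = 3216 mm.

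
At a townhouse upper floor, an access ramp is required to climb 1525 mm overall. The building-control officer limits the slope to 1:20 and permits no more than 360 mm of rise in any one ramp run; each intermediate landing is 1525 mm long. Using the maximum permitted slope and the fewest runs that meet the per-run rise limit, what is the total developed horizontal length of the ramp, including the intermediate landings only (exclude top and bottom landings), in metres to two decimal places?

1525 / 360 = 4.24, so 5 ramp runs are needed. That means 4 intermediate landings.
Horizontal run for 1525 mm of rise at 1:20 is 1525 × 20 = 30500 mm.
Intermediate landings: 4 × 1525 = 6100 mm.
Developed length = 30500 + 6100 = 36600 mm.
= 36.60 m.

36.60 m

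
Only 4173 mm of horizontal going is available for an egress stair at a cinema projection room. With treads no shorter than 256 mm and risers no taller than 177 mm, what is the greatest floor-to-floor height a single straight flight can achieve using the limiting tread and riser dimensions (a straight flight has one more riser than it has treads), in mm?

4173 / 256 = 16.30, so 16 treads fit.
Risers = treads + 1 = 17.
Maximum height = 17 × 177 = 3009 mm.

3009 mm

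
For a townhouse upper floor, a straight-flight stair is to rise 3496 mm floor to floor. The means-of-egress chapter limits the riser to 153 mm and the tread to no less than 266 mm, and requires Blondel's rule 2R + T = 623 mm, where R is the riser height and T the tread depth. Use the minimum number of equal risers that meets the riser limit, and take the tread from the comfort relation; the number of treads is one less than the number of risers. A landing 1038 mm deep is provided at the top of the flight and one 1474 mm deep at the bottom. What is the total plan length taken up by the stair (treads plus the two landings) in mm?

3496 / 153 = 22.85, so 23 risers are needed.
Riser R = 3496 / 23 = 152 mm, within the 153 mm limit.
T = 623 − 2·152 = 319 mm, which satisfies the 266 mm minimum.
23 risers give 22 treads; going = 22 × 319 = 7018 mm.
Add landings: 7018 + 1038 + 1474 = 9530 mm.

9530 mm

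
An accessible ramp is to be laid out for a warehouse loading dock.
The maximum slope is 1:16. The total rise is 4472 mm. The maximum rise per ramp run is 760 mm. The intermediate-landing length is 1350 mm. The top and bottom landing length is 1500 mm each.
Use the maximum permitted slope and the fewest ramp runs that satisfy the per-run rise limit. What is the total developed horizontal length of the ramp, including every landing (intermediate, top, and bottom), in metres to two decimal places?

At most 760 each: 4472/760 = 5.88, giving 6 ramp runs. That means 5 intermediate landings.
Ramp run (horizontal) at 1:16: 4472 × 16 = 71552 mm.
5 intermediate landings contribute 5 × 1350 = 6750 mm.
Top and bottom landings: 2 × 1500 = 3000 mm.
Total = 71552 + 6750 + 3000 = 81302 mm.
= 81.30 m.

81.30 m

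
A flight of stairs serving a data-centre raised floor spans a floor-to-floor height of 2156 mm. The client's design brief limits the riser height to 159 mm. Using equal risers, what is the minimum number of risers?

2156 / 159 = 13.56, so 14 risers are needed.

14 risers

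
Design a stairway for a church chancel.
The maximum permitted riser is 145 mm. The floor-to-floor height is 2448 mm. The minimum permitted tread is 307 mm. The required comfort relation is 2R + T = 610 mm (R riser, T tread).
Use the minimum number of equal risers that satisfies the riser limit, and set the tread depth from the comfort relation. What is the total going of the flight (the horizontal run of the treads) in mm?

5152 mm

At most 145 each: 2448/145 = 16.88, giving 17 risers.
Each riser is 2448/17 = 144 mm (≤ 145 mm).
Tread T = 610 − 2 × 144 = 322 mm (≥ 307 mm).
Treads = 17 − 1 = 16; going = 16 × 322 = 5152 mm.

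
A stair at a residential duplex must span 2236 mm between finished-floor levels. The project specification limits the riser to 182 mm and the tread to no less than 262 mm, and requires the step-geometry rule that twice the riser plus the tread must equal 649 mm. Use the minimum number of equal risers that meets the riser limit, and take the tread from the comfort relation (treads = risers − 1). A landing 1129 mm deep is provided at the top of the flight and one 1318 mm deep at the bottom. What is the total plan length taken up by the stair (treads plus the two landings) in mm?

6107 mm

⌈2236/182⌉ = 13 risers.
R = 2236 ÷ 13 = 172 mm.
Tread T = 649 − 2 × 172 = 305 mm (≥ 262 mm).
Treads = 13 − 1 = 12; going = 12 × 305 = 3660 mm.
Add landings: 3660 + 1129 + 1318 = 6107 mm.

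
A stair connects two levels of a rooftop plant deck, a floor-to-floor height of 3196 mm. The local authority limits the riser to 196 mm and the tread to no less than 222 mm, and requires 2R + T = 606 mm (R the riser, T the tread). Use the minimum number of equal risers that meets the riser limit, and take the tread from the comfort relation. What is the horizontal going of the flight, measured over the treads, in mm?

At most 196 each: 3196/196 = 16.31, giving 17 risers.
R = 3196 ÷ 17 = 188 mm.
Tread T = 606 − 2 × 188 = 230 mm (≥ 222 mm).
Treads = 17 − 1 = 16; going = 16 × 230 = 3680 mm.

3680 mm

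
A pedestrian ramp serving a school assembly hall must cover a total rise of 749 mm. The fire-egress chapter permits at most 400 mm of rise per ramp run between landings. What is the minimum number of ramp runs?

At most 400 each: 749/400 = 1.87, giving 2 ramp runs.

2 runs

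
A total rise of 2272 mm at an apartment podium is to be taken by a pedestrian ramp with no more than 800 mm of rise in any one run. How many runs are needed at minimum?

2272 / 800 = 2.840 → round up to 3 ramp runs.

3 runs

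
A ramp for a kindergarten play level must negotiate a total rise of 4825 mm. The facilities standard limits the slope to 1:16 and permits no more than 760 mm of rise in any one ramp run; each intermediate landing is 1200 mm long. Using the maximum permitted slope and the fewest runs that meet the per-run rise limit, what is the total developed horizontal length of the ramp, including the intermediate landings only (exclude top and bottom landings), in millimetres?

At most 760 each: 4825/760 = 6.35, giving 7 ramp runs. That means 6 intermediate landings.
Horizontal run for 4825 mm of rise at 1:16 is 4825 × 16 = 77200 mm.
6 intermediate landings contribute 6 × 1200 = 7200 mm.
Developed length = 77200 + 7200 = 84400 mm.

84400 mm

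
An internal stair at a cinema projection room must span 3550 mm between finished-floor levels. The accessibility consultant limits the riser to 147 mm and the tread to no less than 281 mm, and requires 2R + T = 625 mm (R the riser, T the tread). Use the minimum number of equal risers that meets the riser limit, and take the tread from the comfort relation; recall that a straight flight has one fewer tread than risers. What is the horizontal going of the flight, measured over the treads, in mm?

At most 147 each: 3550/147 = 24.15, giving 25 risers.
R = 3550 ÷ 25 = 142 mm.
T = 625 − 2·142 = 341 mm, which satisfies the 281 mm minimum.
Going = (25 − 1) × 341 = 8184 mm.

8184 mm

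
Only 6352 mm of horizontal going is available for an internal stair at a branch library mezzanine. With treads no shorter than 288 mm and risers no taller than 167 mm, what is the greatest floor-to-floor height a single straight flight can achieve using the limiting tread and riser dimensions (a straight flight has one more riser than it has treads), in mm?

3841 mm

6352 / 288 = 22.06, so 22 treads fit.
Risers = treads + 1 = 23.
Maximum height = 23 × 167 = 3841 mm.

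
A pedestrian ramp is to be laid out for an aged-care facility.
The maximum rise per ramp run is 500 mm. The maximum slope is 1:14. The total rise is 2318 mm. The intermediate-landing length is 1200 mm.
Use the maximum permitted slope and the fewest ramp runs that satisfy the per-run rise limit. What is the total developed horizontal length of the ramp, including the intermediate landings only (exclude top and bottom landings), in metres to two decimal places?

37.25 m

2318 / 500 = 4.636 → round up to 5 ramp runs. That means 4 intermediate landings.
Ramp run (horizontal) at 1:14: 2318 × 14 = 32452 mm.
Intermediate landings: 4 × 1200 = 4800 mm.
Developed length = 32452 + 4800 = 37252 mm.
= 37.25 m.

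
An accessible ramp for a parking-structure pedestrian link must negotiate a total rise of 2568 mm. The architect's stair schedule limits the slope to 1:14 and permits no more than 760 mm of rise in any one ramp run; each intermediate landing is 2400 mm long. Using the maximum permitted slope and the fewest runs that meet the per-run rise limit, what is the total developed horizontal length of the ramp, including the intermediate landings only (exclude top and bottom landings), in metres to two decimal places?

43.15 m

⌈2568/760⌉ = 4 ramp runs. That means 3 intermediate landings.
Ramp run (horizontal) at 1:14: 2568 × 14 = 35952 mm.
3 intermediate landings contribute 3 × 2400 = 7200 mm.
Developed length = 35952 + 7200 = 43152 mm.
= 43.15 m.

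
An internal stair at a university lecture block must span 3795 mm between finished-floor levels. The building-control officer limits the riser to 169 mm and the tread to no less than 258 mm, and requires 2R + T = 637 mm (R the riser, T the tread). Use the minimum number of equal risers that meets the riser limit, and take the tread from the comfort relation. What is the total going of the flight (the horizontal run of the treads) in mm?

6754 mm

3795 / 169 = 22.456 → round up to 23 risers.
R = 3795 ÷ 23 = 165 mm.
T = 637 − 2·165 = 307 mm, which satisfies the 258 mm minimum.
23 risers give 22 treads; going = 22 × 307 = 6754 mm.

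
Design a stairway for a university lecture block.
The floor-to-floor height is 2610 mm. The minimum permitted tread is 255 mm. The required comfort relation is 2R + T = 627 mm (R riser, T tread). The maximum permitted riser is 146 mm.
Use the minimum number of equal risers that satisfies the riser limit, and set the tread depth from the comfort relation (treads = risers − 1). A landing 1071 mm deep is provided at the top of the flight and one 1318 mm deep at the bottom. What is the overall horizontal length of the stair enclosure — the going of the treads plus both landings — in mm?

8118 mm

2610 / 146 = 17.877 → round up to 18 risers.
R = 2610 ÷ 18 = 145 mm.
T = 627 − 2·145 = 337 mm, which satisfies the 255 mm minimum.
Going = (18 − 1) × 337 = 5729 mm.
Add landings: 5729 + 1071 + 1318 = 8118 mm.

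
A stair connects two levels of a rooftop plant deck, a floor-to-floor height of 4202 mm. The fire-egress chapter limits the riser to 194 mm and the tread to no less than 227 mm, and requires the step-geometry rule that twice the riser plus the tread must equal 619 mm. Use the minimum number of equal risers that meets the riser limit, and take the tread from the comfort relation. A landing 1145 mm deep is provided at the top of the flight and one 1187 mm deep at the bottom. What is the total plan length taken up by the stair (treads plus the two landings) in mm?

4202 / 194 = 21.660 → round up to 22 risers.
R = 4202 ÷ 22 = 191 mm.
From 2R + T = 619: T = 619 − 382 = 237 mm.
Treads = 22 − 1 = 21; going = 21 × 237 = 4977 mm.
Enclosure = 4977 + 1145 + 1187 = 7309 mm.

7309 mm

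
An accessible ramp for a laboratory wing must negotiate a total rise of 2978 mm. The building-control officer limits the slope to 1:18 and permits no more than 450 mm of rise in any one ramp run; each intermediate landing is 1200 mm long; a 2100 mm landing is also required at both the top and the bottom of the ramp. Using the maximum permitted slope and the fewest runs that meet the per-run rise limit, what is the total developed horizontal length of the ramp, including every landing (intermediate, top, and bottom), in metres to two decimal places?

65.00 m

⌈2978/450⌉ = 7 ramp runs. That means 6 intermediate landings.
Ramp run (horizontal) at 1:18: 2978 × 18 = 53604 mm.
Intermediate landings: 6 × 1200 = 7200 mm.
Top and bottom landings: 2 × 2100 = 4200 mm.
Total = 53604 + 7200 + 4200 = 65004 mm.
= 65.00 m.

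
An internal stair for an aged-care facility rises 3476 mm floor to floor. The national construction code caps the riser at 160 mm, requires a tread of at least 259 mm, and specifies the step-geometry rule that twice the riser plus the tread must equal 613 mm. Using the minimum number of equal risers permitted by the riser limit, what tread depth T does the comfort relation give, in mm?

⌈3476/160⌉ = 22 risers.
Riser R = 3476 / 22 = 158 mm, within the 160 mm limit.
T = 613 − 2·158 = 297 mm, which satisfies the 259 mm minimum.

297 mm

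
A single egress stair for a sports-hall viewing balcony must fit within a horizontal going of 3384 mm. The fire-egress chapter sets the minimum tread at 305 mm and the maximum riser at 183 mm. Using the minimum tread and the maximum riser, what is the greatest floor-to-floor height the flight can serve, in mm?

2196 mm

Treads that fit: ⌊3384 / 305⌋ = 11.
Risers = treads + 1 = 12.
Maximum height = 12 × 183 = 2196 mm.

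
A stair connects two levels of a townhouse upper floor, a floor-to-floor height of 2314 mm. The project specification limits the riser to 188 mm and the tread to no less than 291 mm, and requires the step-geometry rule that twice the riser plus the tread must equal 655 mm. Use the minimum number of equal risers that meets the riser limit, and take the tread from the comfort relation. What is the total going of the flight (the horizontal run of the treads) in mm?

2314 / 188 = 12.31, so 13 risers are needed.
Each riser is 2314/13 = 178 mm (≤ 188 mm).
From 2R + T = 655: T = 655 − 356 = 299 mm.
Going = (13 − 1) × 299 = 3588 mm.

3588 mm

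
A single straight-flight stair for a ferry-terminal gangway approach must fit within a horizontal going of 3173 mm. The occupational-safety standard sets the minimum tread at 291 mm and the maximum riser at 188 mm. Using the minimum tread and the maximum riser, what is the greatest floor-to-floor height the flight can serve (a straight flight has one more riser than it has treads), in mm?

2068 mm

3173 / 291 = 10.90, so 10 treads fit.
Risers = treads + 1 = 11.
Maximum height = 11 × 188 = 2068 mm.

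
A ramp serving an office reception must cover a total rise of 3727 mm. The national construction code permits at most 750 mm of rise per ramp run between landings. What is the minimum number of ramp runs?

5 runs

3727 / 750 = 4.969 → round up to 5 ramp runs.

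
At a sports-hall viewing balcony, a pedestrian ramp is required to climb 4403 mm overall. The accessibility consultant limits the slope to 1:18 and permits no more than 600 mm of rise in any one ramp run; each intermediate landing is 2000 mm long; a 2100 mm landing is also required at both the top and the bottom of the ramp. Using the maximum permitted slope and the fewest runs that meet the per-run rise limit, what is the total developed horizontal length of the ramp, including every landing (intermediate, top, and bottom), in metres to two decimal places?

97.45 m

4403 / 600 = 7.338 → round up to 8 ramp runs. That means 7 intermediate landings.
Horizontal run for 4403 mm of rise at 1:18 is 4403 × 18 = 79254 mm.
Intermediate landings: 7 × 2000 = 14000 mm.
Top and bottom landings: 2 × 2100 = 4200 mm.
Total = 79254 + 14000 + 4200 = 97454 mm.
= 97.45 m.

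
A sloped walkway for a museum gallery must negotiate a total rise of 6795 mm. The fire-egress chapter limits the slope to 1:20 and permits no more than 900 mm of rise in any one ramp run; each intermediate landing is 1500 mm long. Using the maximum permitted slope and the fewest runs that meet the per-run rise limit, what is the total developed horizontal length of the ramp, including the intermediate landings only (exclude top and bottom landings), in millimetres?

146400 mm

6795 / 900 = 7.550 → round up to 8 ramp runs. That means 7 intermediate landings.
Horizontal run for 6795 mm of rise at 1:20 is 6795 × 20 = 135900 mm.
Intermediate landings: 7 × 1500 = 10500 mm.
Total developed length = 135900 + 10500 = 146400 mm.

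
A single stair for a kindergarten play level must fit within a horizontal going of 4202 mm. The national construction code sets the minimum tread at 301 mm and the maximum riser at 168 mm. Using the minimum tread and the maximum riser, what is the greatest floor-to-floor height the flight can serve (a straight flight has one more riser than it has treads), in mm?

4202 / 301 = 13.96, so 13 treads fit.
Risers = treads + 1 = 14.
Maximum height = 14 × 168 = 2352 mm.

2352 mm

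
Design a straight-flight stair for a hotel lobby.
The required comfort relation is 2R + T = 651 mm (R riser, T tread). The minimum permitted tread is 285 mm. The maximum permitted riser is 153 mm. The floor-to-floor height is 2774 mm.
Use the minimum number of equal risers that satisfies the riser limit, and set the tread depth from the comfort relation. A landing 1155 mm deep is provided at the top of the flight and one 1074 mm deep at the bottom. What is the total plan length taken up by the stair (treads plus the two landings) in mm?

8691 mm

At most 153 each: 2774/153 = 18.13, giving 19 risers.
R = 2774 ÷ 19 = 146 mm.
Tread T = 651 − 2 × 146 = 359 mm (≥ 285 mm).
Treads = 19 − 1 = 18; going = 18 × 359 = 6462 mm.
Enclosure = 6462 + 1155 + 1074 = 8691 mm.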